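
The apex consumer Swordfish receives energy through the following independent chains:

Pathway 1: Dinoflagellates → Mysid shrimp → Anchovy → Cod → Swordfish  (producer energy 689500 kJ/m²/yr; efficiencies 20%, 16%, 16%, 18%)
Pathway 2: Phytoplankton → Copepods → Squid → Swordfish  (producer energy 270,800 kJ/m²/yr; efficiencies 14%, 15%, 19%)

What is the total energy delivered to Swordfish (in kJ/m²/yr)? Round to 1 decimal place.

Pathway 1: 689500 × 0.2 × 0.16 × 0.16 × 0.18 = 635.4432 kJ/m²/yr
Pathway 2: 270800 × 0.14 × 0.15 × 0.19 = 1080.492 kJ/m²/yr
Total at Swordfish: 635.4432 + 1080.492 = 1715.9352 kJ/m²/yr

1715.9 kJ/m²/yr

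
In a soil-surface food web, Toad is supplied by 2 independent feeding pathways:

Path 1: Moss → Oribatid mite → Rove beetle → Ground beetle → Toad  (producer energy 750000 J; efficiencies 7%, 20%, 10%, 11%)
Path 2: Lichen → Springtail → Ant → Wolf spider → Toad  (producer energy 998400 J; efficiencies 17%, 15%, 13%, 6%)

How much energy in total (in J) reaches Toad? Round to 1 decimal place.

Path 1: 750000 × 0.07 × 0.2 × 0.1 × 0.11 = 115.5 J
Path 2: 998400 × 0.17 × 0.15 × 0.13 × 0.06 = 198.58176 J
Total at Toad: 115.5 + 198.58176 = 314.08176 J

314.1 J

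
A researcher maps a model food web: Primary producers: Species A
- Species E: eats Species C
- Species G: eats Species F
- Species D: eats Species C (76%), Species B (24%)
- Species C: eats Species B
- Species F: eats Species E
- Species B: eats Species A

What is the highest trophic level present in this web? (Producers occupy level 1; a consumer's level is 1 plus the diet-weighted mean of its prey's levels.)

6

Species B: 1 + 1 = 2
Species C: 1 + 2 = 3
Species D: 1 + (0.76×3 + 0.24×2) = 3.76
Species E: 1 + 3 = 4
Species F: 1 + 4 = 5
Species G: 1 + 5 = 6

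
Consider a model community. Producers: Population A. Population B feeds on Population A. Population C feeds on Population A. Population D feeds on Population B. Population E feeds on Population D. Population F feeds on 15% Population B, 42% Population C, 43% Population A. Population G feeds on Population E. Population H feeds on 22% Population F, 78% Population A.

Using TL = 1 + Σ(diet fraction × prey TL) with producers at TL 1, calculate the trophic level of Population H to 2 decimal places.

Population B: 1 + 1 = 2
Population C: 1 + 1 = 2
Population D: 1 + 2 = 3
Population E: 1 + 3 = 4
Population F: 1 + (0.15×2 + 0.42×2 + 0.43×1) = 2.57
Population G: 1 + 4 = 5
Population H: 1 + (0.22×2.57 + 0.78×1) = 2.3454

2.35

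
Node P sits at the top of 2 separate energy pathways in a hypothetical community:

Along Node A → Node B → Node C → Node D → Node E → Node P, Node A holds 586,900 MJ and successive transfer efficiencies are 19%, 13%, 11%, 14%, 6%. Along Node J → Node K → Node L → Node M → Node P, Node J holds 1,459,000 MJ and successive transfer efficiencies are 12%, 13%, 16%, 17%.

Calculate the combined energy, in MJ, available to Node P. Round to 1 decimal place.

Via Node A: 586900 × 0.19 × 0.13 × 0.11 × 0.14 × 0.06 = 13.39470132 MJ
Via Node J: 1459000 × 0.12 × 0.13 × 0.16 × 0.17 = 619.08288 MJ
Total at Node P: 13.39470132 + 619.08288 = 632.47758132 MJ

632.5 MJ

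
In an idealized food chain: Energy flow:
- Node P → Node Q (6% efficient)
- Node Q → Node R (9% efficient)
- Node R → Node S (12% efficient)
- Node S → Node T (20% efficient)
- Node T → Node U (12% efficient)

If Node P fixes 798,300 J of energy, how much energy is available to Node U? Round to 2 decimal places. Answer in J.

Node Q: 798300 × 0.06 = 47898 J
Node R: 47898 × 0.09 = 4310.82 J
Node S: 4310.82 × 0.12 = 517.2984 J
Node T: 517.2984 × 0.2 = 103.45968 J
Node U: 103.45968 × 0.12 = 12.4151616 J

12.42 J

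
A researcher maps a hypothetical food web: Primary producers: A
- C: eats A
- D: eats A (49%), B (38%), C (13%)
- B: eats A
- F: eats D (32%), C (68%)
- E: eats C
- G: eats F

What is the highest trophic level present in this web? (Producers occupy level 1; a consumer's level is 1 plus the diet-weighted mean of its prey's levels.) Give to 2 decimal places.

B: 1 + 1 = 2
C: 1 + 1 = 2
D: 1 + (0.49×1 + 0.38×2 + 0.13×2) = 2.51
E: 1 + 2 = 3
F: 1 + (0.32×2.51 + 0.68×2) = 3.1632
G: 1 + 3.1632 = 4.1632

4.16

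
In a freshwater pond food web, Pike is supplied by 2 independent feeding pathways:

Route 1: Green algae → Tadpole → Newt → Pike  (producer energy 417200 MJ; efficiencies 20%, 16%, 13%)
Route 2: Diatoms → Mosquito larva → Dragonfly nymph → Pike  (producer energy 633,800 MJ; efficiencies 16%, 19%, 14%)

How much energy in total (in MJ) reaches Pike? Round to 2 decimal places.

4433.00 MJ

Route 1: 417200 × 0.2 × 0.16 × 0.13 = 1735.552 MJ
Route 2: 633800 × 0.16 × 0.19 × 0.14 = 2697.4528 MJ
Total at Pike: 1735.552 + 2697.4528 = 4433.0048 MJ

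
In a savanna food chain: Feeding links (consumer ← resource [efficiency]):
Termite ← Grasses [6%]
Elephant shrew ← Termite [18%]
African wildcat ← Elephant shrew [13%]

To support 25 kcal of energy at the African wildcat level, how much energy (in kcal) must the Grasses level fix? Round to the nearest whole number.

Cumulative transfer efficiency: 0.06 × 0.18 × 0.13 = 0.001404
Grasses energy = 25 / 0.001404 = 17806 kcal

17806 kcal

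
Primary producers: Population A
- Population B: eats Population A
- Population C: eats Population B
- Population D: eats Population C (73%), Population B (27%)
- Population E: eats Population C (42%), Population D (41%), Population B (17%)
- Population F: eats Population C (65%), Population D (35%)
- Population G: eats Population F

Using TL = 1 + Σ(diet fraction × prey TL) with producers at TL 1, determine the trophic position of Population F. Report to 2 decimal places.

4.26

Population B: 1 + 1 = 2
Population C: 1 + 2 = 3
Population D: 1 + (0.73×3 + 0.27×2) = 3.73
Population E: 1 + (0.42×3 + 0.41×3.73 + 0.17×2) = 4.1293
Population F: 1 + (0.65×3 + 0.35×3.73) = 4.2555
Population G: 1 + 4.2555 = 5.2555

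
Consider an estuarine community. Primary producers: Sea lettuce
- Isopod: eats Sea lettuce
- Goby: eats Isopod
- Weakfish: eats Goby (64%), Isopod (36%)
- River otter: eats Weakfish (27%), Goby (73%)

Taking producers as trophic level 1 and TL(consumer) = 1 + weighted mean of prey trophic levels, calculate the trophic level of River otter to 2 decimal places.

4.17

Isopod: 1 + 1 = 2
Goby: 1 + 2 = 3
Weakfish: 1 + (0.64×3 + 0.36×2) = 3.64
River otter: 1 + (0.27×3.64 + 0.73×3) = 4.1728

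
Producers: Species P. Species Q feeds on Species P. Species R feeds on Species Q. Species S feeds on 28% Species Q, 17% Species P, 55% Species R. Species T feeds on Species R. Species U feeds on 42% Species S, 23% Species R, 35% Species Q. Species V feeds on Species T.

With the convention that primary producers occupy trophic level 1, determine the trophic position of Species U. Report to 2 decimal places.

Species Q: 1 + 1 = 2
Species R: 1 + 2 = 3
Species S: 1 + (0.28×2 + 0.17×1 + 0.55×3) = 3.38
Species T: 1 + 3 = 4
Species U: 1 + (0.42×3.38 + 0.23×3 + 0.35×2) = 3.8096
Species V: 1 + 4 = 5

3.81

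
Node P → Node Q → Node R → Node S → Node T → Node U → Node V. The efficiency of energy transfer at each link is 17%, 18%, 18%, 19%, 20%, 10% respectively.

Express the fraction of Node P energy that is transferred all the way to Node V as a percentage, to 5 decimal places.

Product of link efficiencies: 0.17 × 0.18 × 0.18 × 0.19 × 0.2 × 0.1 = 0.0000209304
As a percentage: 0.0000209304 × 100 = 0.00209%

0.00209%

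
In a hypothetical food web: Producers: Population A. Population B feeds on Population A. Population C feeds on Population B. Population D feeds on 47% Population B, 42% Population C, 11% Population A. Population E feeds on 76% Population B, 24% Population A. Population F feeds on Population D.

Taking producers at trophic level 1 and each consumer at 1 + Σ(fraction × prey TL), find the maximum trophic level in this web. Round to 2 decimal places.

Population B: 1 + 1 = 2
Population C: 1 + 2 = 3
Population D: 1 + (0.47×2 + 0.42×3 + 0.11×1) = 3.31
Population E: 1 + (0.76×2 + 0.24×1) = 2.76
Population F: 1 + 3.31 = 4.31

4.31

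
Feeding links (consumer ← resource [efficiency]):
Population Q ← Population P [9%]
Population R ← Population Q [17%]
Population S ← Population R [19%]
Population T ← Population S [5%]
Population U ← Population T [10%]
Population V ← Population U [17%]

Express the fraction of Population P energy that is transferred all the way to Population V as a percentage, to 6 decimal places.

0.000247%

Product of link efficiencies: 0.09 × 0.17 × 0.19 × 0.05 × 0.1 × 0.17 = 0.00000247095
As a percentage: 0.00000247095 × 100 = 0.000247%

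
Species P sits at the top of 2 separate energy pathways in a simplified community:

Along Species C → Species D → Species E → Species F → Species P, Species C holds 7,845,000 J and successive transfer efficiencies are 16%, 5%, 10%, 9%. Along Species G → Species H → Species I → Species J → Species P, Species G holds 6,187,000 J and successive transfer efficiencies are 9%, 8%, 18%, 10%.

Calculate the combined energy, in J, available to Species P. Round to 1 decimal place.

Via Species C: 7845000 × 0.16 × 0.05 × 0.1 × 0.09 = 564.84 J
Via Species G: 6187000 × 0.09 × 0.08 × 0.18 × 0.1 = 801.8352 J
Total at Species P: 564.84 + 801.8352 = 1366.6752 J

1366.7 J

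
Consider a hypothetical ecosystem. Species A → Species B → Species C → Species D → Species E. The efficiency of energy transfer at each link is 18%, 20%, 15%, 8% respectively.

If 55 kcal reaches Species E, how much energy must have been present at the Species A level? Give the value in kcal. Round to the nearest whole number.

Cumulative transfer efficiency: 0.18 × 0.2 × 0.15 × 0.08 = 0.000432
Species A energy = 55 / 0.000432 = 127315 kcal

127315 kcal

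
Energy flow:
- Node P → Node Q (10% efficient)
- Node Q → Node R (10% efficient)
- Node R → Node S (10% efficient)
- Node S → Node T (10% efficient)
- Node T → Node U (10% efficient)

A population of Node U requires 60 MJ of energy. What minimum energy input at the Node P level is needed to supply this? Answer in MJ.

Cumulative transfer efficiency: 0.1 × 0.1 × 0.1 × 0.1 × 0.1 = 0.00001
Node P energy = 60 / 0.00001 = 6000000 MJ

6000000 MJ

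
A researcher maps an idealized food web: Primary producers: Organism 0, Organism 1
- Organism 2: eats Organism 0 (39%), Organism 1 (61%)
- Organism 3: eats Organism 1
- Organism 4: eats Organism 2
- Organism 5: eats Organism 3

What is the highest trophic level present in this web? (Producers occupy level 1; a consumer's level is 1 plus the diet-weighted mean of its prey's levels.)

3

Organism 2: 1 + (0.39×1 + 0.61×1) = 2
Organism 3: 1 + 1 = 2
Organism 4: 1 + 2 = 3
Organism 5: 1 + 2 = 3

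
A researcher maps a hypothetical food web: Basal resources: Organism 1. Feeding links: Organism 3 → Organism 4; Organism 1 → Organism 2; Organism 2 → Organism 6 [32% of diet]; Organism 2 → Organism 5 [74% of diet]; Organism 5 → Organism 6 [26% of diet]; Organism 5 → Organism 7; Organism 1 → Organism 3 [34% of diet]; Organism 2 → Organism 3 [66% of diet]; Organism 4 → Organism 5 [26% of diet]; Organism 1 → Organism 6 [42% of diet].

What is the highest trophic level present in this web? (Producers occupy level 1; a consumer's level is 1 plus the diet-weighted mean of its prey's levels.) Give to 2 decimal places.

Organism 2: 1 + 1 = 2
Organism 3: 1 + (0.34×1 + 0.66×2) = 2.66
Organism 4: 1 + 2.66 = 3.66
Organism 5: 1 + (0.74×2 + 0.26×3.66) = 3.4316
Organism 6: 1 + (0.42×1 + 0.26×3.4316 + 0.32×2) = 2.952216
Organism 7: 1 + 3.4316 = 4.4316

4.43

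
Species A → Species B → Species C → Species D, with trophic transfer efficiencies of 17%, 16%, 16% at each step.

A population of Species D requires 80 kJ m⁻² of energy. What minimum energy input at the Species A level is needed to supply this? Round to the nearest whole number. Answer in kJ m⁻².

18382 kJ m⁻²

Cumulative transfer efficiency: 0.17 × 0.16 × 0.16 = 0.004352
Species A energy = 80 / 0.004352 = 18382 kJ m⁻²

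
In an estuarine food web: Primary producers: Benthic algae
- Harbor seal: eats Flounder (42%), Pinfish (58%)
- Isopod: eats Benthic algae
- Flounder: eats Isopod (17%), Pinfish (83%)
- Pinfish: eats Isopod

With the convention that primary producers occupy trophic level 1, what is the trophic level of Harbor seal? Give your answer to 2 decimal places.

4.35

Isopod: 1 + 1 = 2
Pinfish: 1 + 2 = 3
Flounder: 1 + (0.17×2 + 0.83×3) = 3.83
Harbor seal: 1 + (0.42×3.83 + 0.58×3) = 4.3486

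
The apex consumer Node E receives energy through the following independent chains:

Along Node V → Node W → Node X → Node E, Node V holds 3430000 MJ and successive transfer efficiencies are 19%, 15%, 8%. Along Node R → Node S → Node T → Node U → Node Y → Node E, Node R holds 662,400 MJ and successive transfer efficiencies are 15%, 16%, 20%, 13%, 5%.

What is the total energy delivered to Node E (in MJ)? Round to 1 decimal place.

7841.1 MJ

Via Node V: 3430000 × 0.19 × 0.15 × 0.08 = 7820.4 MJ
Via Node R: 662400 × 0.15 × 0.16 × 0.2 × 0.13 × 0.05 = 20.66688 MJ
Total at Node E: 7820.4 + 20.66688 = 7841.06688 MJ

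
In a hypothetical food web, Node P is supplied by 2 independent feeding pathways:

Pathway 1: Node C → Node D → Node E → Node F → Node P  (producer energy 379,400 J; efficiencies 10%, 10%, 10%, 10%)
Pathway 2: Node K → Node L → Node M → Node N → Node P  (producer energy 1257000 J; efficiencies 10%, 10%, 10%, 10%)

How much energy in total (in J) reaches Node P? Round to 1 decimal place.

163.6 J

Pathway 1: 379400 × 0.1 × 0.1 × 0.1 × 0.1 = 37.94 J
Pathway 2: 1257000 × 0.1 × 0.1 × 0.1 × 0.1 = 125.7 J
Total at Node P: 37.94 + 125.7 = 163.64 J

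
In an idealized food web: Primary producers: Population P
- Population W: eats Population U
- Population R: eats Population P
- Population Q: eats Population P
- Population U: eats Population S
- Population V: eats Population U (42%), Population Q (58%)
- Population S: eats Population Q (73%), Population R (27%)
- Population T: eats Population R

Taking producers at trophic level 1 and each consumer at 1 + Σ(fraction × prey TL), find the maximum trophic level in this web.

5

Population Q: 1 + 1 = 2
Population R: 1 + 1 = 2
Population S: 1 + (0.73×2 + 0.27×2) = 3
Population T: 1 + 2 = 3
Population U: 1 + 3 = 4
Population V: 1 + (0.42×4 + 0.58×2) = 3.84
Population W: 1 + 4 = 5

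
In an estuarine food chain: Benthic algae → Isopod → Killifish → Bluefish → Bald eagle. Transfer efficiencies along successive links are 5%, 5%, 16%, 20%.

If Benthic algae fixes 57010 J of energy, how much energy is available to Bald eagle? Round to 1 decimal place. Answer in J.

Isopod: 57010 × 0.05 = 2850.5 J
Killifish: 2850.5 × 0.05 = 142.525 J
Bluefish: 142.525 × 0.16 = 22.804 J
Bald eagle: 22.804 × 0.2 = 4.5608 J

4.6 J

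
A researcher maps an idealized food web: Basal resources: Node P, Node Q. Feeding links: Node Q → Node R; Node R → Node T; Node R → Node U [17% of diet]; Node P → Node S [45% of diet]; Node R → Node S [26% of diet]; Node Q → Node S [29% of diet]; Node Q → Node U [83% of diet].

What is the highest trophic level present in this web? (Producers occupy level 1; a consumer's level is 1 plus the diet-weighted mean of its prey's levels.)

Node R: 1 + 1 = 2
Node S: 1 + (0.29×1 + 0.45×1 + 0.26×2) = 2.26
Node T: 1 + 2 = 3
Node U: 1 + (0.17×2 + 0.83×1) = 2.17

3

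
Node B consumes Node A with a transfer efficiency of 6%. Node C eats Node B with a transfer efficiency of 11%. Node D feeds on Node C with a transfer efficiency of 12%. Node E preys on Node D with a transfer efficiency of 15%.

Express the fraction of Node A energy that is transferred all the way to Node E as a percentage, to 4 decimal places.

Product of link efficiencies: 0.06 × 0.11 × 0.12 × 0.15 = 0.0001188
As a percentage: 0.0001188 × 100 = 0.0119%

0.0119%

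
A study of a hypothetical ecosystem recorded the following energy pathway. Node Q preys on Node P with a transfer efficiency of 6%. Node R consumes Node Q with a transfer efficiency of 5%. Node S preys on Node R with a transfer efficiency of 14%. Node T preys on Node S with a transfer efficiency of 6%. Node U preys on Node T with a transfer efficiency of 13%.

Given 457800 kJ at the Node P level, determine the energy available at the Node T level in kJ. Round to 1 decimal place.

11.5 kJ

Node Q: 457800 × 0.06 = 27468 kJ
Node R: 27468 × 0.05 = 1373.4 kJ
Node S: 1373.4 × 0.14 = 192.276 kJ
Node T: 192.276 × 0.06 = 11.53656 kJ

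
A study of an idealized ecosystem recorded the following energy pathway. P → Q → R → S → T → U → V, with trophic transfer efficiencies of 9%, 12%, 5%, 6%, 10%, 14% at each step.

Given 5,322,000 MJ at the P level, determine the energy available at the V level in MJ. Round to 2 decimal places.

Q: 5322000 × 0.09 = 478980 MJ
R: 478980 × 0.12 = 57477.6 MJ
S: 57477.6 × 0.05 = 2873.88 MJ
T: 2873.88 × 0.06 = 172.4328 MJ
U: 172.4328 × 0.1 = 17.24328 MJ
V: 17.24328 × 0.14 = 2.4140592 MJ

2.41 MJ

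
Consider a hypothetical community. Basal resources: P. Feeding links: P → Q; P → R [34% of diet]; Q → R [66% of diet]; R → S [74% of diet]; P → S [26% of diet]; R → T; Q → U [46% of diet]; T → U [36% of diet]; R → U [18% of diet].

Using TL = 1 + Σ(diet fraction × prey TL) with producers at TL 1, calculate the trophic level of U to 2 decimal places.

3.72

Q: 1 + 1 = 2
R: 1 + (0.34×1 + 0.66×2) = 2.66
S: 1 + (0.74×2.66 + 0.26×1) = 3.2284
T: 1 + 2.66 = 3.66
U: 1 + (0.46×2 + 0.36×3.66 + 0.18×2.66) = 3.7164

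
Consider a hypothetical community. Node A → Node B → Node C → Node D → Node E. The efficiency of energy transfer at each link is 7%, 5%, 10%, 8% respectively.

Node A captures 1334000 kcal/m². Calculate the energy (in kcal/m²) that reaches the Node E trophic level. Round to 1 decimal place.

Node B: 1334000 × 0.07 = 93380 kcal/m²
Node C: 93380 × 0.05 = 4669 kcal/m²
Node D: 4669 × 0.1 = 466.9 kcal/m²
Node E: 466.9 × 0.08 = 37.352 kcal/m²

37.4 kcal/m²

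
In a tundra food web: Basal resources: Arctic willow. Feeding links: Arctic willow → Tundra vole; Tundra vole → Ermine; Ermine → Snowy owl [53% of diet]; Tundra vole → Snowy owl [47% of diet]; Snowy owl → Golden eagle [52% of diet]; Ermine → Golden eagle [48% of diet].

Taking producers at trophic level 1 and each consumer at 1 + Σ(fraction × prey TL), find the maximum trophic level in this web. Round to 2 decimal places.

4.28

Tundra vole: 1 + 1 = 2
Ermine: 1 + 2 = 3
Snowy owl: 1 + (0.53×3 + 0.47×2) = 3.53
Golden eagle: 1 + (0.52×3.53 + 0.48×3) = 4.2756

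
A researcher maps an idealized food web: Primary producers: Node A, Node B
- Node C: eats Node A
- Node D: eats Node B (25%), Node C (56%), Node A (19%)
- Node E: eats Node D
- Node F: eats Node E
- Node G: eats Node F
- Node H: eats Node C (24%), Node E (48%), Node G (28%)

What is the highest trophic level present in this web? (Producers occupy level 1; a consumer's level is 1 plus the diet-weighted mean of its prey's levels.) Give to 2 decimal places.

Node C: 1 + 1 = 2
Node D: 1 + (0.25×1 + 0.56×2 + 0.19×1) = 2.56
Node E: 1 + 2.56 = 3.56
Node F: 1 + 3.56 = 4.56
Node G: 1 + 4.56 = 5.56
Node H: 1 + (0.24×2 + 0.48×3.56 + 0.28×5.56) = 4.7456

5.56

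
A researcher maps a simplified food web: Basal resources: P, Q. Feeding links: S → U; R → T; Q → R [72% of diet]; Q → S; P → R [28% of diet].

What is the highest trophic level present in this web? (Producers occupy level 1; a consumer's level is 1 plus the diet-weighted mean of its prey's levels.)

R: 1 + (0.28×1 + 0.72×1) = 2
S: 1 + 1 = 2
T: 1 + 2 = 3
U: 1 + 2 = 3

3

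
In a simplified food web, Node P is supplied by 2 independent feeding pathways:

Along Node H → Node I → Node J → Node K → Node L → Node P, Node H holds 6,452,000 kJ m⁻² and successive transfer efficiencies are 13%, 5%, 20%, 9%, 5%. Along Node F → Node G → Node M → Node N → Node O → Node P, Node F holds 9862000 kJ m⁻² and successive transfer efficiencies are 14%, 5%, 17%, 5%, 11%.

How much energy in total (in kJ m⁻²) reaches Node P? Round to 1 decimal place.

Via Node H: 6452000 × 0.13 × 0.05 × 0.2 × 0.09 × 0.05 = 37.7442 kJ m⁻²
Via Node F: 9862000 × 0.14 × 0.05 × 0.17 × 0.05 × 0.11 = 64.54679 kJ m⁻²
Total at Node P: 37.7442 + 64.54679 = 102.29099 kJ m⁻²

102.3 kJ m⁻²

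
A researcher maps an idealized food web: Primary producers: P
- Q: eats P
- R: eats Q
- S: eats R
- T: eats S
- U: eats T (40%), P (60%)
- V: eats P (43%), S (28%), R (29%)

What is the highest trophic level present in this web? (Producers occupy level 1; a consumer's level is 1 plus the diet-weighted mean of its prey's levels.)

5

Q: 1 + 1 = 2
R: 1 + 2 = 3
S: 1 + 3 = 4
T: 1 + 4 = 5
U: 1 + (0.4×5 + 0.6×1) = 3.6
V: 1 + (0.43×1 + 0.28×4 + 0.29×3) = 3.42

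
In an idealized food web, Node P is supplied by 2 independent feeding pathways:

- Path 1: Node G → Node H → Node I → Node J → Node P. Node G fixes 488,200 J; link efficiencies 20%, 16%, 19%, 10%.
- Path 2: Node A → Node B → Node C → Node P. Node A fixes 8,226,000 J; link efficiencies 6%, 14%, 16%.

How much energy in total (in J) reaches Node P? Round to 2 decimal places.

Path 1: 488200 × 0.2 × 0.16 × 0.19 × 0.1 = 296.8256 J
Path 2: 8226000 × 0.06 × 0.14 × 0.16 = 11055.744 J
Total at Node P: 296.8256 + 11055.744 = 11352.5696 J

11352.57 J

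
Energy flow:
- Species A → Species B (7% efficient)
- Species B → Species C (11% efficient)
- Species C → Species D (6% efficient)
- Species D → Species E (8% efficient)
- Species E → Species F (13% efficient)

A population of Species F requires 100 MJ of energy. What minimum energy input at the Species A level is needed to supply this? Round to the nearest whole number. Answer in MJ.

Cumulative transfer efficiency: 0.07 × 0.11 × 0.06 × 0.08 × 0.13 = 0.0000048048
Species A energy = 100 / 0.0000048048 = 20812521 MJ

20812521 MJ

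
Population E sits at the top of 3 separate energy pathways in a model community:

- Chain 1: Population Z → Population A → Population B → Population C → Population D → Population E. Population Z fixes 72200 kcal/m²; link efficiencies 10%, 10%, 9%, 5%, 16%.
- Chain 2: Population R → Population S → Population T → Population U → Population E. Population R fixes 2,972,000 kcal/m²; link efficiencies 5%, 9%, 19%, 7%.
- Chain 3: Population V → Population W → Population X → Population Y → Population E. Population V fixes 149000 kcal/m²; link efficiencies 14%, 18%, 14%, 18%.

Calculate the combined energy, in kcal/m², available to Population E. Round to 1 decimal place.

Chain 1: 72200 × 0.1 × 0.1 × 0.09 × 0.05 × 0.16 = 0.51984 kcal/m²
Chain 2: 2972000 × 0.05 × 0.09 × 0.19 × 0.07 = 177.8742 kcal/m²
Chain 3: 149000 × 0.14 × 0.18 × 0.14 × 0.18 = 94.62096 kcal/m²
Total at Population E: 0.51984 + 177.8742 + 94.62096 = 273.015 kcal/m²

273.0 kcal/m²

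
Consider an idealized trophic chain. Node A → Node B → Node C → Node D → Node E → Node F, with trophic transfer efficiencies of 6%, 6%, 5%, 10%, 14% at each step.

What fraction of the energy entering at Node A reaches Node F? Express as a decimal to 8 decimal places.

0.00000252

Product of link efficiencies: 0.06 × 0.06 × 0.05 × 0.1 × 0.14 = 0.00000252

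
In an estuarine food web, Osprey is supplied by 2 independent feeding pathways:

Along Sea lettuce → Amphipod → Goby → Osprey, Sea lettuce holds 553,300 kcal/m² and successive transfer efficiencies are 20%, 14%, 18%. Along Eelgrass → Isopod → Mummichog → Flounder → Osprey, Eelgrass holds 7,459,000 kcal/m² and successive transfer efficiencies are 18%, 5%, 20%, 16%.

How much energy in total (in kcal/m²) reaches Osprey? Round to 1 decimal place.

4936.8 kcal/m²

Via Sea lettuce: 553300 × 0.2 × 0.14 × 0.18 = 2788.632 kcal/m²
Via Eelgrass: 7459000 × 0.18 × 0.05 × 0.2 × 0.16 = 2148.192 kcal/m²
Total at Osprey: 2788.632 + 2148.192 = 4936.824 kcal/m²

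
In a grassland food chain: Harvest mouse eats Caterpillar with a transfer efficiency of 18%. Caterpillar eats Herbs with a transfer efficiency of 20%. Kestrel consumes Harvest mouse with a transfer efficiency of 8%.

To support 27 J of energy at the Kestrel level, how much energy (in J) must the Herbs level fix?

9375 J

Cumulative transfer efficiency: 0.2 × 0.18 × 0.08 = 0.00288
Herbs energy = 27 / 0.00288 = 9375 J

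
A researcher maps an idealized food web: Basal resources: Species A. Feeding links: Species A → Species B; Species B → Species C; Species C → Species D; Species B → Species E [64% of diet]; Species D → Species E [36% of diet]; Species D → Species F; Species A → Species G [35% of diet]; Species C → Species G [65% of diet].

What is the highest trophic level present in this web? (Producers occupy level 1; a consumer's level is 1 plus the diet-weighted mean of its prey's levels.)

Species B: 1 + 1 = 2
Species C: 1 + 2 = 3
Species D: 1 + 3 = 4
Species E: 1 + (0.64×2 + 0.36×4) = 3.72
Species F: 1 + 4 = 5
Species G: 1 + (0.35×1 + 0.65×3) = 3.3

5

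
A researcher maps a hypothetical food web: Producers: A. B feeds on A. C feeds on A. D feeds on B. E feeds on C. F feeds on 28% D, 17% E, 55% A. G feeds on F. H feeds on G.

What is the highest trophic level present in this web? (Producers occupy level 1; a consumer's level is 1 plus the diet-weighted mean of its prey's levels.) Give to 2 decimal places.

B: 1 + 1 = 2
C: 1 + 1 = 2
D: 1 + 2 = 3
E: 1 + 2 = 3
F: 1 + (0.28×3 + 0.17×3 + 0.55×1) = 2.9
G: 1 + 2.9 = 3.9
H: 1 + 3.9 = 4.9

4.90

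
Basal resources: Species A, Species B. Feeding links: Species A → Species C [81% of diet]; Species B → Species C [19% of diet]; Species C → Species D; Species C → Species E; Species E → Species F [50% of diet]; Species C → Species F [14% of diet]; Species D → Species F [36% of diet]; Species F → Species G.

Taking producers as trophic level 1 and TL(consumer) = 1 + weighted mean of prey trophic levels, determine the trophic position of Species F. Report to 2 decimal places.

3.86

Species C: 1 + (0.81×1 + 0.19×1) = 2
Species D: 1 + 2 = 3
Species E: 1 + 2 = 3
Species F: 1 + (0.5×3 + 0.14×2 + 0.36×3) = 3.86
Species G: 1 + 3.86 = 4.86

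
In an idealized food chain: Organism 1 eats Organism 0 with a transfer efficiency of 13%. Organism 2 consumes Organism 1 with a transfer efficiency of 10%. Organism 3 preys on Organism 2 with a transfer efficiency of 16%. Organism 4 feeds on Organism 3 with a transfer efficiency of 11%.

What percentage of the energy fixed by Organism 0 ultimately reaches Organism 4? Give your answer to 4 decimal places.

Product of link efficiencies: 0.13 × 0.1 × 0.16 × 0.11 = 0.0002288
As a percentage: 0.0002288 × 100 = 0.0229%

0.0229%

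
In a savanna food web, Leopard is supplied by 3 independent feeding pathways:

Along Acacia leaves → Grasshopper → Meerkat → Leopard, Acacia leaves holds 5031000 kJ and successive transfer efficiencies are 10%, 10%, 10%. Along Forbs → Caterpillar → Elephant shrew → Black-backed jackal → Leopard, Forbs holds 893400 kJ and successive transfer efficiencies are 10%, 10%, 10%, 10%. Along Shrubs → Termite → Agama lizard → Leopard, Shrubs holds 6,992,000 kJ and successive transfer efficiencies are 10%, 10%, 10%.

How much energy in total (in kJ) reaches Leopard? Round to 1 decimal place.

12112.3 kJ

Via Acacia leaves: 5031000 × 0.1 × 0.1 × 0.1 = 5031 kJ
Via Forbs: 893400 × 0.1 × 0.1 × 0.1 × 0.1 = 89.34 kJ
Via Shrubs: 6992000 × 0.1 × 0.1 × 0.1 = 6992 kJ
Total at Leopard: 5031 + 89.34 + 6992 = 12112.34 kJ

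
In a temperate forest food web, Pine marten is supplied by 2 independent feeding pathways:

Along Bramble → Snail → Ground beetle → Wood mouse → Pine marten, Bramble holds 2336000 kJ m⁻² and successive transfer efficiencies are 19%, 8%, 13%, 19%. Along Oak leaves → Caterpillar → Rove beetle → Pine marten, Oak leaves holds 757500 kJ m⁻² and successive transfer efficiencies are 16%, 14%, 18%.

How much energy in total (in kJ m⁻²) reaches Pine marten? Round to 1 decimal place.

3931.3 kJ m⁻²

Via Bramble: 2336000 × 0.19 × 0.08 × 0.13 × 0.19 = 877.02784 kJ m⁻²
Via Oak leaves: 757500 × 0.16 × 0.14 × 0.18 = 3054.24 kJ m⁻²
Total at Pine marten: 877.02784 + 3054.24 = 3931.26784 kJ m⁻²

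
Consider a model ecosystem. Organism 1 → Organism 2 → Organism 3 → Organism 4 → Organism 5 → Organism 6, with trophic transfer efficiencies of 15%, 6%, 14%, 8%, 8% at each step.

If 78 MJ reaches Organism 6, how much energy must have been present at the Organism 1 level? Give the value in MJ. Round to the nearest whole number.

Cumulative transfer efficiency: 0.15 × 0.06 × 0.14 × 0.08 × 0.08 = 0.000008064
Organism 1 energy = 78 / 0.000008064 = 9672619 MJ

9672619 MJ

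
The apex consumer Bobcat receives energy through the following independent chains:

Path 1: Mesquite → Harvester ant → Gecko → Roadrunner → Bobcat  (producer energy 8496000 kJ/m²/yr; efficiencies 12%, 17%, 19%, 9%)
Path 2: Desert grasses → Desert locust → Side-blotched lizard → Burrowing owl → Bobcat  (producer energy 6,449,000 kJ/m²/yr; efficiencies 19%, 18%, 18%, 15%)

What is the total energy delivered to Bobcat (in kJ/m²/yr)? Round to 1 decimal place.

8918.8 kJ/m²/yr

Path 1: 8496000 × 0.12 × 0.17 × 0.19 × 0.09 = 2963.74464 kJ/m²/yr
Path 2: 6449000 × 0.19 × 0.18 × 0.18 × 0.15 = 5955.0066 kJ/m²/yr
Total at Bobcat: 2963.74464 + 5955.0066 = 8918.75124 kJ/m²/yr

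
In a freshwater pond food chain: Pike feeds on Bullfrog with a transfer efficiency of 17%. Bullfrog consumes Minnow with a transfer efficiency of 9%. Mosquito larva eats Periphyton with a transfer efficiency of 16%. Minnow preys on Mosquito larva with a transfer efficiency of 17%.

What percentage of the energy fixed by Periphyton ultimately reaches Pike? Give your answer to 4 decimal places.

0.0416%

Product of link efficiencies: 0.16 × 0.17 × 0.09 × 0.17 = 0.00041616
As a percentage: 0.00041616 × 100 = 0.0416%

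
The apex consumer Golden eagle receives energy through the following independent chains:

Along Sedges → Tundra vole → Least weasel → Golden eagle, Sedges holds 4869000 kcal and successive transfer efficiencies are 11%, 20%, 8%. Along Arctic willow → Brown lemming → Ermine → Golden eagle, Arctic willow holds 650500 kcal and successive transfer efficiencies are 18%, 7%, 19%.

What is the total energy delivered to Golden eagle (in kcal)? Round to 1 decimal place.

10126.7 kcal

Via Sedges: 4869000 × 0.11 × 0.2 × 0.08 = 8569.44 kcal
Via Arctic willow: 650500 × 0.18 × 0.07 × 0.19 = 1557.297 kcal
Total at Golden eagle: 8569.44 + 1557.297 = 10126.737 kcal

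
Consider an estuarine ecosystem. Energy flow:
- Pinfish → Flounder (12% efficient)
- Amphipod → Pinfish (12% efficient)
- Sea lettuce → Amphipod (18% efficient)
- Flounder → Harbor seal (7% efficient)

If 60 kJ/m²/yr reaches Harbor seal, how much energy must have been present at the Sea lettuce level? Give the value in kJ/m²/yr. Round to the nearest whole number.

Cumulative transfer efficiency: 0.18 × 0.12 × 0.12 × 0.07 = 0.00018144
Sea lettuce energy = 60 / 0.00018144 = 330688 kJ/m²/yr

330688 kJ/m²/yr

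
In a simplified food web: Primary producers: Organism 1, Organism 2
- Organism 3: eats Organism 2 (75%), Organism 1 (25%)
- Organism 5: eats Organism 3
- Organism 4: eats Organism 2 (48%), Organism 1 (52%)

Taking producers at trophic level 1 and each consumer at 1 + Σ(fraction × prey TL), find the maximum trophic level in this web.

3

Organism 3: 1 + (0.75×1 + 0.25×1) = 2
Organism 4: 1 + (0.48×1 + 0.52×1) = 2
Organism 5: 1 + 2 = 3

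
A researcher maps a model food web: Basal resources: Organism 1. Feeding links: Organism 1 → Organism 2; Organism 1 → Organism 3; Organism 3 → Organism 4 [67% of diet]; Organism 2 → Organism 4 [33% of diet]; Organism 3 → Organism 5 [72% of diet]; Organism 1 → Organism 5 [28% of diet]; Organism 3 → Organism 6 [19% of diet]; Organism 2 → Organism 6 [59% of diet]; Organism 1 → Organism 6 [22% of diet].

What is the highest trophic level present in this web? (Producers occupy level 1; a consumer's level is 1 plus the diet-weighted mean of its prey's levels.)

3

Organism 2: 1 + 1 = 2
Organism 3: 1 + 1 = 2
Organism 4: 1 + (0.67×2 + 0.33×2) = 3
Organism 5: 1 + (0.72×2 + 0.28×1) = 2.72
Organism 6: 1 + (0.19×2 + 0.59×2 + 0.22×1) = 2.78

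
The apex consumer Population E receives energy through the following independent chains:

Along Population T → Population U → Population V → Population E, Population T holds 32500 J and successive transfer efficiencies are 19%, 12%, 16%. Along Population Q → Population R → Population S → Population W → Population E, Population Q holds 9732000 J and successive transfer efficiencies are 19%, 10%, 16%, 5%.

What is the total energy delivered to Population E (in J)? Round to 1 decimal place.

Via Population T: 32500 × 0.19 × 0.12 × 0.16 = 118.56 J
Via Population Q: 9732000 × 0.19 × 0.1 × 0.16 × 0.05 = 1479.264 J
Total at Population E: 118.56 + 1479.264 = 1597.824 J

1597.8 J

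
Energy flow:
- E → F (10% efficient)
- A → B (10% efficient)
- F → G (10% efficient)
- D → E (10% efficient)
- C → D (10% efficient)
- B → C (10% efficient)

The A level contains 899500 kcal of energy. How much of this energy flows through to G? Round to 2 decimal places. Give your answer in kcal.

B: 899500 × 0.1 = 89950 kcal
C: 89950 × 0.1 = 8995 kcal
D: 8995 × 0.1 = 899.5 kcal
E: 899.5 × 0.1 = 89.95 kcal
F: 89.95 × 0.1 = 8.995 kcal
G: 8.995 × 0.1 = 0.8995 kcal

0.90 kcal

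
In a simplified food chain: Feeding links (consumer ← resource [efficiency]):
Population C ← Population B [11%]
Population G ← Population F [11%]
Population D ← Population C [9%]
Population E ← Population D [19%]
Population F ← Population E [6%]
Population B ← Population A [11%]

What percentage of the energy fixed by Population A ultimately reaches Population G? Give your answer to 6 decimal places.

Product of link efficiencies: 0.11 × 0.11 × 0.09 × 0.19 × 0.06 × 0.11 = 0.000001365606
As a percentage: 0.000001365606 × 100 = 0.000137%

0.000137%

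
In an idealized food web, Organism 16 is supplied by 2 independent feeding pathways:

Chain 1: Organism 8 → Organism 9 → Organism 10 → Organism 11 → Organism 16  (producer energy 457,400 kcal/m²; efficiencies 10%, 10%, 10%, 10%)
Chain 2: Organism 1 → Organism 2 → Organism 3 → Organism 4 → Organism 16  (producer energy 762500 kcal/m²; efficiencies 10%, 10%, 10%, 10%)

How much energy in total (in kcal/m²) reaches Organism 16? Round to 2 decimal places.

Chain 1: 457400 × 0.1 × 0.1 × 0.1 × 0.1 = 45.74 kcal/m²
Chain 2: 762500 × 0.1 × 0.1 × 0.1 × 0.1 = 76.25 kcal/m²
Total at Organism 16: 45.74 + 76.25 = 121.99 kcal/m²

121.99 kcal/m²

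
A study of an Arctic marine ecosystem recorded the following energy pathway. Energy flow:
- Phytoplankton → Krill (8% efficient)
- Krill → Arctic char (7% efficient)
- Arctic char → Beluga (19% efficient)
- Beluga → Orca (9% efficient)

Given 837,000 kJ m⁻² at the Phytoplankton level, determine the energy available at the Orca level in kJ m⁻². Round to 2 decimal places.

Krill: 837000 × 0.08 = 66960 kJ m⁻²
Arctic char: 66960 × 0.07 = 4687.2 kJ m⁻²
Beluga: 4687.2 × 0.19 = 890.568 kJ m⁻²
Orca: 890.568 × 0.09 = 80.15112 kJ m⁻²

80.15 kJ m⁻²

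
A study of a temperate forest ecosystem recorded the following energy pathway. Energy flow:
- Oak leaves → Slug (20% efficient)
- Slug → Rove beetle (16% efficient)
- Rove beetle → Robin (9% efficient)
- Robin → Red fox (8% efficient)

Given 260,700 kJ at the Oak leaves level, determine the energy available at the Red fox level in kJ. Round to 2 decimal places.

60.07 kJ

Slug: 260700 × 0.2 = 52140 kJ
Rove beetle: 52140 × 0.16 = 8342.4 kJ
Robin: 8342.4 × 0.09 = 750.816 kJ
Red fox: 750.816 × 0.08 = 60.06528 kJ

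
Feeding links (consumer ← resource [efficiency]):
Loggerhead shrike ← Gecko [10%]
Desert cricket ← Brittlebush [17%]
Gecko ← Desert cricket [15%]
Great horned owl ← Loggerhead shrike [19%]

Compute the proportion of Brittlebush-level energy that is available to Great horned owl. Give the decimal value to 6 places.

0.000485

Product of link efficiencies: 0.17 × 0.15 × 0.1 × 0.19 = 0.0004845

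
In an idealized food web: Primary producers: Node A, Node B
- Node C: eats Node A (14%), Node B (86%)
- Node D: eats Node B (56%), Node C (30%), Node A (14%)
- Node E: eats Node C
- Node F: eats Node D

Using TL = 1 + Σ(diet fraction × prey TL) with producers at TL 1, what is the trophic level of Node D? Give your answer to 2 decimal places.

Node C: 1 + (0.14×1 + 0.86×1) = 2
Node D: 1 + (0.56×1 + 0.3×2 + 0.14×1) = 2.3
Node E: 1 + 2 = 3
Node F: 1 + 2.3 = 3.3

2.30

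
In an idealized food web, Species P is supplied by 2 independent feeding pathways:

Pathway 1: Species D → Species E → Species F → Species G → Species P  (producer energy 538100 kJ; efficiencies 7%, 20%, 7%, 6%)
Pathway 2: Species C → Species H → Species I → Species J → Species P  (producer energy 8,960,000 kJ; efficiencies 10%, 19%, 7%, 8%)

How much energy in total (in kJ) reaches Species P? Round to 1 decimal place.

985.0 kJ

Pathway 1: 538100 × 0.07 × 0.2 × 0.07 × 0.06 = 31.64028 kJ
Pathway 2: 8960000 × 0.1 × 0.19 × 0.07 × 0.08 = 953.344 kJ
Total at Species P: 31.64028 + 953.344 = 984.98428 kJ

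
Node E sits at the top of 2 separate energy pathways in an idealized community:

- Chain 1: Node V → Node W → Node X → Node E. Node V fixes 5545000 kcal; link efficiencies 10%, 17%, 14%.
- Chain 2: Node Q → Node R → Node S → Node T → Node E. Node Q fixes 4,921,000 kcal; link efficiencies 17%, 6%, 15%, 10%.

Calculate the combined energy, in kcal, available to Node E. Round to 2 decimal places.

13950.01 kcal

Chain 1: 5545000 × 0.1 × 0.17 × 0.14 = 13197.1 kcal
Chain 2: 4921000 × 0.17 × 0.06 × 0.15 × 0.1 = 752.913 kcal
Total at Node E: 13197.1 + 752.913 = 13950.013 kcal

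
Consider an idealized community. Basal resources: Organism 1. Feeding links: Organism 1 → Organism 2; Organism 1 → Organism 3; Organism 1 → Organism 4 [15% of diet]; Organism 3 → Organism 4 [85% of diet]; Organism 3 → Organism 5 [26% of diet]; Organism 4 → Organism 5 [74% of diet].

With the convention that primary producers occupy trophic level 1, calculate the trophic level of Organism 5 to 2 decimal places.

3.63

Organism 2: 1 + 1 = 2
Organism 3: 1 + 1 = 2
Organism 4: 1 + (0.15×1 + 0.85×2) = 2.85
Organism 5: 1 + (0.26×2 + 0.74×2.85) = 3.629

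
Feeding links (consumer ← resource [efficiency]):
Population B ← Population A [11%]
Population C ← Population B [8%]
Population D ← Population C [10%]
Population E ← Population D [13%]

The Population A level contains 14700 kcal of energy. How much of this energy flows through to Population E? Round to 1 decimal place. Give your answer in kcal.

1.7 kcal

Population B: 14700 × 0.11 = 1617 kcal
Population C: 1617 × 0.08 = 129.36 kcal
Population D: 129.36 × 0.1 = 12.936 kcal
Population E: 12.936 × 0.13 = 1.68168 kcal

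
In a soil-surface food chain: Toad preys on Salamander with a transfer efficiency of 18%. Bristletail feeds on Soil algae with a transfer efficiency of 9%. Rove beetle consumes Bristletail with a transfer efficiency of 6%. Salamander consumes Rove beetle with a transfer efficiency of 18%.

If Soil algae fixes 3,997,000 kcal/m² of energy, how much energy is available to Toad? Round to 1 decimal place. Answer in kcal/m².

Bristletail: 3997000 × 0.09 = 359730 kcal/m²
Rove beetle: 359730 × 0.06 = 21583.8 kcal/m²
Salamander: 21583.8 × 0.18 = 3885.084 kcal/m²
Toad: 3885.084 × 0.18 = 699.31512 kcal/m²

699.3 kcal/m²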